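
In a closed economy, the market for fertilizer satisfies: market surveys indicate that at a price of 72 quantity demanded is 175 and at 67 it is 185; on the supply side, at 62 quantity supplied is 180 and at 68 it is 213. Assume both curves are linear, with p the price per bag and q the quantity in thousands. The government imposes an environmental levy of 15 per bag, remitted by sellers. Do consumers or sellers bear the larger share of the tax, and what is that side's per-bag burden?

Consumers bear the larger share: 11 per bag.

Demand slope: (185 − 175)/(67 − 72) = -2, so qd = 319 − 2p.
Supply slope: (213 − 180)/(68 − 62) = 5.5, so qs = 5.5p − 161.
Without the tax, 319 − 2p = 5.5p − 161 gives 7.5p = 480, so p* = 64 and q* = 191.
With the tax collected from sellers, supply shifts: qs = 5.5(p − 15) − 161.
Solving gives q = 169 with consumers paying 75 and sellers receiving 60 (the 15 wedge).
Per-bag burden: consumers 11, sellers 4.
Consumers take the larger share because demand is less price-elastic here (demand slope 2 vs supply slope 5.5).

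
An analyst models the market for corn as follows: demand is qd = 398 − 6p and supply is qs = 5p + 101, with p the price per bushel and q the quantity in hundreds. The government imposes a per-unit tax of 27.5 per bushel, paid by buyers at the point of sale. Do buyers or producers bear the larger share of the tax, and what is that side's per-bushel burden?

Producers bear the larger share: 15 per bushel.

Without the tax, 398 − 6p = 5p + 101 gives 11p = 297, so p* = 27 and q* = 236.
With the tax collected from buyers, demand (in seller-price terms) shifts: qd = 398 − 6(p + 27.5).
New equilibrium: buyers pay 39.5, producers receive 12, q = 161. (Wedge: pb − ps = 27.5.)
Per-bushel burden: buyers 12.5, producers 15.
Producers take the larger share because supply is less price-elastic here (demand slope 6 vs supply slope 5).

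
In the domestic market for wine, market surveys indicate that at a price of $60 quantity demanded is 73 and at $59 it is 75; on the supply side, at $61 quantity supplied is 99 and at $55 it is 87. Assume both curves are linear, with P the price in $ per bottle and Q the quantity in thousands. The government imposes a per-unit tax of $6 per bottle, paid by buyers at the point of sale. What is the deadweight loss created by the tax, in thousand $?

Deadweight loss = $18 thousand.

Demand slope: (75 − 73)/(59 − 60) = -2, so Qd = 193 − 2P.
Supply slope: (87 − 99)/(55 − 61) = 2, so Qs = 2P − 23.
Before the tax: set 193 − 2P = 2P − 23 → P* = $54, Q* = 85.
With the tax collected from buyers, demand (in seller-price terms) shifts: Qd = 193 − 2(P + 6).
New equilibrium: buyers pay $57, producers receive $51, Q = 79. (Wedge: Pb − Ps = 6.)
Quantity falls by |ΔQ| = |85 − 79| = 6.
DWL = ½ · t · |ΔQ| = ½ · 6 · 6 = $18.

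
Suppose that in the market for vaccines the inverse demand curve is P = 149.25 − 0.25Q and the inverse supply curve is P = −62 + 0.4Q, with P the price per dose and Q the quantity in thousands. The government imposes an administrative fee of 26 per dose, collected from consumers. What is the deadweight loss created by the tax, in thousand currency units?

Rewrite in direct form: Qd = 597 − 4P and Qs = 2.5P + 155.
Before the tax: set 597 − 4P = 2.5P + 155 → P* = 68, Q* = 325.
With the tax collected from consumers, demand (in seller-price terms) shifts: Qd = 597 − 4(P + 26).
New equilibrium: consumers pay 78, sellers receive 52, Q = 285. (Wedge: Pb − Ps = 26.)
Quantity falls by |ΔQ| = |325 − 285| = 40.
DWL = ½ · t · |ΔQ| = ½ · 26 · 40 = 520.

Deadweight loss = 520 thousand.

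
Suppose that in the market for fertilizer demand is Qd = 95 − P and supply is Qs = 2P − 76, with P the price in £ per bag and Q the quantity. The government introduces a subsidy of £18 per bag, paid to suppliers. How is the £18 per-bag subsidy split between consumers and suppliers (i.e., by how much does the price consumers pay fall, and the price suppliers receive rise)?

Before the subsidy: set 95 − P = 2P − 76 → P* = £57, Q* = 38.
With a per-unit subsidy paid to suppliers, each receives P + 18 per unit sold, so supply becomes Qs = 2(P + 18) − 76.
Solving gives Q = 50 with consumers paying £45 and suppliers receiving £63 (the £18 wedge).
Gain to consumers: £12; to suppliers: £6. (They sum to £18.)

Consumers gain £12 per bag; suppliers gain £6 per bag.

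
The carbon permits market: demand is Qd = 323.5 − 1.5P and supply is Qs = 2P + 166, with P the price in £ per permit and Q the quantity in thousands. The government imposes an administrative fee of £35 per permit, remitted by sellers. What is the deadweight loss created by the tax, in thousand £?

Before the tax: set 323.5 − 1.5P = 2P + 166 → P* = £45, Q* = 256.
With the tax collected from sellers, supply shifts: Qs = 2(P − 35) + 166.
Solving gives Q = 226 with buyers paying £65 and sellers receiving £30 (the £35 wedge).
Quantity falls by |ΔQ| = |256 − 226| = 30.
DWL = ½ · t · |ΔQ| = ½ · 35 · 30 = £525.

Deadweight loss = £525 thousand.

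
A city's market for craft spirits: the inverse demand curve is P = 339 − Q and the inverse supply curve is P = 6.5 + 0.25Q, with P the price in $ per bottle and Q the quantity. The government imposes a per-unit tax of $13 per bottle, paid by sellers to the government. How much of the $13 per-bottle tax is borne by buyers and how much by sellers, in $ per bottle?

Inverting to Q(P) form: Qd = 339 − P; Qs = 4P − 26.
Before the tax: set 339 − P = 4P − 26 → P* = $73, Q* = 266.
With the tax collected from sellers, supply shifts: Qs = 4(P − 13) − 26.
New equilibrium: buyers pay $83.4, sellers receive $70.4, Q = 255.6. (Wedge: Pb − Ps = 13.)
Burden on buyers: $10.4; on sellers: $2.6. (They sum to $13.)

Buyers bear $10.4 per bottle; sellers bear $2.6 per bottle.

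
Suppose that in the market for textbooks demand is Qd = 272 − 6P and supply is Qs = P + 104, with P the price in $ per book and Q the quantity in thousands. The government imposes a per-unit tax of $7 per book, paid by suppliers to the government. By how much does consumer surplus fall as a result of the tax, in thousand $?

Without the tax, 272 − 6P = P + 104 gives 7P = 168, so P* = $24 and Q* = 128.
With the tax collected from suppliers, supply shifts: Qs = (P − 7) + 104.
New equilibrium: buyers pay $25, suppliers receive $18, Q = 122. (Wedge: Pb − Ps = 7.)
ΔCS is the trapezoid between Q = 122 and Q = 128 of height $1: ½ · (128 + 122) · 1 = $125.

Consumer surplus falls by $125 thousand.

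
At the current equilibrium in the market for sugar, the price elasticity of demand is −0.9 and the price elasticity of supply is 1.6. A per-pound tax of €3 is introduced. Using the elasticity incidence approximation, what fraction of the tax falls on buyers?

Buyers' share ≈ 0.64.

Incidence ratio: buyers' share ≈ εs / (εs + |εd|) = 1.6 / (1.6 + 0.9) = 0.64.
Supply is the more elastic side, so buyers bear the larger share.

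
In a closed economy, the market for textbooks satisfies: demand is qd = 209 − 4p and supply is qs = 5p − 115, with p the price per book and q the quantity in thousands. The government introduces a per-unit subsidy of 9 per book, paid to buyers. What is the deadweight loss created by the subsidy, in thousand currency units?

Deadweight loss = 90 thousand.

Without the subsidy, 209 − 4p = 5p − 115 gives 9p = 324, so p* = 36 and q* = 65.
With a per-unit subsidy paid to buyers, each effectively pays p − 9, so demand becomes qd = 209 − 4(p − 9).
Solving gives q = 85 with buyers paying 31 and producers receiving 40 (the 9 wedge).
Quantity rises by |ΔQ| = |65 − 85| = 20.
DWL = ½ · t · |ΔQ| = ½ · 9 · 20 = 90.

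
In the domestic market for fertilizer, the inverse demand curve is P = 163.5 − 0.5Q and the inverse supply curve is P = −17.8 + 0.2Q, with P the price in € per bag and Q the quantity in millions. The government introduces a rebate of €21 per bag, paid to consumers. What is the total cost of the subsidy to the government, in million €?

Government outlay = €6069 million.

Rewrite in direct form: Qd = 327 − 2P and Qs = 5P + 89.
Without the subsidy, 327 − 2P = 5P + 89 gives 7P = 238, so P* = €34 and Q* = 259.
With a per-unit subsidy paid to consumers, each effectively pays P − 21, so demand becomes Qd = 327 − 2(P − 21).
New equilibrium: consumers pay €19, producers receive €40, Q = 289. (Wedge: Pb − Ps = −21.)
Outlay = t · Q = 21 · 289 = €6069.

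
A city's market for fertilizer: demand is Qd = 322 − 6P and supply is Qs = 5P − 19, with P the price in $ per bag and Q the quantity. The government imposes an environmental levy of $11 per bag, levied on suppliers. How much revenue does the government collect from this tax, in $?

Without the tax, 322 − 6P = 5P − 19 gives 11P = 341, so P* = $31 and Q* = 136.
With the tax collected from suppliers, supply shifts: Qs = 5(P − 11) − 19.
New equilibrium: buyers pay $36, suppliers receive $25, Q = 106. (Wedge: Pb − Ps = 11.)
Revenue = t · Q = 11 · 106 = $1166.

Tax revenue = $1166.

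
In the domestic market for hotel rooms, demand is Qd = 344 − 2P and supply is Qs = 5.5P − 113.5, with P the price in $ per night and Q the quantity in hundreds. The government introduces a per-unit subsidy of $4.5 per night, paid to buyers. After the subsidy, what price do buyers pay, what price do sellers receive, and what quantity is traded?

Before the subsidy: set 344 − 2P = 5.5P − 113.5 → P* = $61, Q* = 222.
With a per-unit subsidy paid to buyers, each effectively pays P − 4.5, so demand becomes Qd = 344 − 2(P − 4.5).
New equilibrium: buyers pay $57.7, sellers receive $62.2, Q = 228.6. (Wedge: Pb − Ps = −4.5.)

Buyers pay $57.7; sellers receive $62.2; quantity = 228.6.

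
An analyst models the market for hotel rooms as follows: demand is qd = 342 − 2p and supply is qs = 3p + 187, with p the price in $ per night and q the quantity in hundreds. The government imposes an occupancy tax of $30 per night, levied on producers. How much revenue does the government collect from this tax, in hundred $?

Tax revenue = $7320 hundred.

Before the tax: set 342 − 2p = 3p + 187 → p* = $31, q* = 280.
With the tax collected from producers, supply shifts: qs = 3(p − 30) + 187.
Solving gives q = 244 with buyers paying $49 and producers receiving $19 (the $30 wedge).
Revenue = t · Q = 30 · 244 = $7320.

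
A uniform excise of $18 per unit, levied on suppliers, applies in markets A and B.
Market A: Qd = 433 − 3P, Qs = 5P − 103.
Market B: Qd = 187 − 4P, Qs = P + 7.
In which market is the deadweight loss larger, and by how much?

Market A: pre-tax P* = $67, Q* = 232; post-tax Q = 198.25; deadweight loss = $303.75.
Market B: pre-tax P* = $36, Q* = 43; post-tax Q = 28.6; deadweight loss = $129.6.
Difference: $303.75 vs $129.6 → market A is larger by $174.15.

Market A, by $174.15.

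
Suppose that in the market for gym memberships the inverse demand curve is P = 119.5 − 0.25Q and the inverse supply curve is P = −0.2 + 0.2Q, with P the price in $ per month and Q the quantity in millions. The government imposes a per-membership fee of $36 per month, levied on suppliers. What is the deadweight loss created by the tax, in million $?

Deadweight loss = $1440 million.

Inverting to Q(P) form: Qd = 478 − 4P; Qs = 5P + 1.
Before the tax: set 478 − 4P = 5P + 1 → P* = $53, Q* = 266.
With the tax collected from suppliers, supply shifts: Qs = 5(P − 36) + 1.
New equilibrium: consumers pay $73, suppliers receive $37, Q = 186. (Wedge: Pb − Ps = 36.)
Quantity falls by |ΔQ| = |266 − 186| = 80.
DWL = ½ · t · |ΔQ| = ½ · 36 · 80 = $1440.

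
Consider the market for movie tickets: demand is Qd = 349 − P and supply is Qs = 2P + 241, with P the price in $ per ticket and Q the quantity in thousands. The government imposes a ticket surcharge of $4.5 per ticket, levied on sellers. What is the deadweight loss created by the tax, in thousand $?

Deadweight loss = $6.75 thousand.

Before the tax: set 349 − P = 2P + 241 → P* = $36, Q* = 313.
With the tax collected from sellers, supply shifts: Qs = 2(P − 4.5) + 241.
Solving gives Q = 310 with buyers paying $39 and sellers receiving $34.5 (the $4.5 wedge).
Quantity falls by |ΔQ| = |313 − 310| = 3.
DWL = ½ · t · |ΔQ| = ½ · 4.5 · 3 = $6.75.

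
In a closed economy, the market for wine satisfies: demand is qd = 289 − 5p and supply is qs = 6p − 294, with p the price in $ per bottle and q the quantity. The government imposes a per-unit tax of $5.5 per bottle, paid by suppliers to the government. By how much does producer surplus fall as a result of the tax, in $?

Producer surplus falls by $41.25.

Before the tax: set 289 − 5p = 6p − 294 → p* = $53, q* = 24.
With the tax collected from suppliers, supply shifts: qs = 6(p − 5.5) − 294.
Solving gives q = 9 with consumers paying $56 and suppliers receiving $50.5 (the $5.5 wedge).
ΔPS is the trapezoid between Q = 9 and Q = 24 of height $2.5: ½ · (24 + 9) · 2.5 = $41.25.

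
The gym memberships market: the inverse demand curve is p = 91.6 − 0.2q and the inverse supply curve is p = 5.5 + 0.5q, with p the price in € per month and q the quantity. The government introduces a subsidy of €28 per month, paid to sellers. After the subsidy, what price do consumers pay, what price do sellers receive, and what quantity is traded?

Inverting to q(p) form: qd = 458 − 5p; qs = 2p − 11.
Without the subsidy, 458 − 5p = 2p − 11 gives 7p = 469, so p* = €67 and q* = 123.
With a per-unit subsidy paid to sellers, each receives p + 28 per unit sold, so supply becomes qs = 2(p + 28) − 11.
Solving gives q = 163 with consumers paying €59 and sellers receiving €87 (the €28 wedge).

Consumers pay €59; sellers receive €87; quantity = 163.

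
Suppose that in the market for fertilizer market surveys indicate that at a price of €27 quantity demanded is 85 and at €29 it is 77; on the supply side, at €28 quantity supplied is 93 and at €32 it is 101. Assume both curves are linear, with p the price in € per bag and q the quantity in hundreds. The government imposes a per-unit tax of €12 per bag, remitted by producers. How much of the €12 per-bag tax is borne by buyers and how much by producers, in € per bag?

Demand slope: (77 − 85)/(29 − 27) = -4, so qd = 193 − 4p.
Supply slope: (101 − 93)/(32 − 28) = 2, so qs = 2p + 37.
Before the tax: set 193 − 4p = 2p + 37 → p* = €26, q* = 89.
With the tax collected from producers, supply shifts: qs = 2(p − 12) + 37.
Solving gives q = 73 with buyers paying €30 and producers receiving €18 (the €12 wedge).
Burden on buyers: €4; on producers: €8. (They sum to €12.)
The less price-elastic side of the market bears the larger share of a per-unit tax.

Buyers bear €4 per bag; producers bear €8 per bag.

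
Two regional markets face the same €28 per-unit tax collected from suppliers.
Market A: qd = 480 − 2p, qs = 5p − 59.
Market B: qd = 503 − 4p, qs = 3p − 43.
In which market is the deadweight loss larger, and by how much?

Market A: pre-tax p* = €77, q* = 326; post-tax q = 286; deadweight loss = €560.
Market B: pre-tax p* = €78, q* = 191; post-tax q = 143; deadweight loss = €672.
Difference: €560 vs €672 → market B is larger by €112.

Market B, by €112.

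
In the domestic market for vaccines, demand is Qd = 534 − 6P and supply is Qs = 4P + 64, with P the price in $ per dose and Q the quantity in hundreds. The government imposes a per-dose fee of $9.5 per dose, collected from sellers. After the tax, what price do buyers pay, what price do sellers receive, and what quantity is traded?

Without the tax, 534 − 6P = 4P + 64 gives 10P = 470, so P* = $47 and Q* = 252.
With the tax collected from sellers, supply shifts: Qs = 4(P − 9.5) + 64.
New equilibrium: buyers pay $50.8, sellers receive $41.3, Q = 229.2. (Wedge: Pb − Ps = 9.5.)
The less price-elastic side of the market bears the larger share of a per-unit tax.

Buyers pay $50.8; sellers receive $41.3; quantity = 229.2.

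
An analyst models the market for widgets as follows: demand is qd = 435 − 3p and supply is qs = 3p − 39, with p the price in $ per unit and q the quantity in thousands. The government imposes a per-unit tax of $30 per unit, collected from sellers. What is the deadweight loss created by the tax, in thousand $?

Deadweight loss = $675 thousand.

Without the tax, 435 − 3p = 3p − 39 gives 6p = 474, so p* = $79 and q* = 198.
With the tax collected from sellers, supply shifts: qs = 3(p − 30) − 39.
New equilibrium: buyers pay $94, sellers receive $64, q = 153. (Wedge: pb − ps = 30.)
Quantity falls by |ΔQ| = |198 − 153| = 45.
DWL = ½ · t · |ΔQ| = ½ · 30 · 45 = $675.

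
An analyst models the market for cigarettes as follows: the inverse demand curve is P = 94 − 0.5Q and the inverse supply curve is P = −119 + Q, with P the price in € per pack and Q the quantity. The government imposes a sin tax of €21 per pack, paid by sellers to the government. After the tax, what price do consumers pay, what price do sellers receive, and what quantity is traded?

Consumers pay €30; sellers receive €9; quantity = 128.

Inverting to Q(P) form: Qd = 188 − 2P; Qs = P + 119.
Without the tax, 188 − 2P = P + 119 gives 3P = 69, so P* = €23 and Q* = 142.
With the tax collected from sellers, supply shifts: Qs = (P − 21) + 119.
New equilibrium: consumers pay €30, sellers receive €9, Q = 128. (Wedge: Pb − Ps = 21.)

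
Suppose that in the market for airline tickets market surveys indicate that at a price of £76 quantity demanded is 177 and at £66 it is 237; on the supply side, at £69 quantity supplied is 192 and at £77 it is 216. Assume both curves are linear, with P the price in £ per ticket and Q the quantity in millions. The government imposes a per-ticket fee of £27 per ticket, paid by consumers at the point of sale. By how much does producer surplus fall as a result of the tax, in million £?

Demand slope: (237 − 177)/(66 − 76) = -6, so Qd = 633 − 6P.
Supply slope: (216 − 192)/(77 − 69) = 3, so Qs = 3P − 15.
Before the tax: set 633 − 6P = 3P − 15 → P* = £72, Q* = 201.
With the tax collected from consumers, demand (in seller-price terms) shifts: Qd = 633 − 6(P + 27).
New equilibrium: consumers pay £81, suppliers receive £54, Q = 147. (Wedge: Pb − Ps = 27.)
ΔPS is the trapezoid between Q = 147 and Q = 201 of height £18: ½ · (201 + 147) · 18 = £3132.

Producer surplus falls by £3132 million.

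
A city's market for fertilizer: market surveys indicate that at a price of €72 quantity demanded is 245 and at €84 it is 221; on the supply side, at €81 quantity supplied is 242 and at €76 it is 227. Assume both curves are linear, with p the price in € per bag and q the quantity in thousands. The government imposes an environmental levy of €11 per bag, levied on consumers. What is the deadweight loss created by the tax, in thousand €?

Deadweight loss = €72.6 thousand.

Demand slope: (221 − 245)/(84 − 72) = -2, so qd = 389 − 2p.
Supply slope: (227 − 242)/(76 − 81) = 3, so qs = 3p − 1.
Before the tax: set 389 − 2p = 3p − 1 → p* = €78, q* = 233.
With the tax collected from consumers, demand (in seller-price terms) shifts: qd = 389 − 2(p + 11).
New equilibrium: consumers pay €84.6, producers receive €73.6, q = 219.8. (Wedge: pb − ps = 11.)
Quantity falls by |ΔQ| = |233 − 219.8| = 13.2.
DWL = ½ · t · |ΔQ| = ½ · 11 · 13.2 = €72.6.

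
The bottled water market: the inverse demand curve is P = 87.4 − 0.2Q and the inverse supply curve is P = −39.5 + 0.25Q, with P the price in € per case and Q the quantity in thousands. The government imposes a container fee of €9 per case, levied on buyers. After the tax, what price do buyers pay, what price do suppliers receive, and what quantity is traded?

Rewrite in direct form: Qd = 437 − 5P and Qs = 4P + 158.
Without the tax, 437 − 5P = 4P + 158 gives 9P = 279, so P* = €31 and Q* = 282.
With the tax collected from buyers, demand (in seller-price terms) shifts: Qd = 437 − 5(P + 9).
New equilibrium: buyers pay €35, suppliers receive €26, Q = 262. (Wedge: Pb − Ps = 9.)

Buyers pay €35; suppliers receive €26; quantity = 262.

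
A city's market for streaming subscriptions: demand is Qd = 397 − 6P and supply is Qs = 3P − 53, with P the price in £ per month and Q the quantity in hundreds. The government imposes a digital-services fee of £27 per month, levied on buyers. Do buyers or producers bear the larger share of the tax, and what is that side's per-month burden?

Before the tax: set 397 − 6P = 3P − 53 → P* = £50, Q* = 97.
With the tax collected from buyers, demand (in seller-price terms) shifts: Qd = 397 − 6(P + 27).
Solving gives Q = 43 with buyers paying £59 and producers receiving £32 (the £27 wedge).
Per-month burden: buyers £9, producers £18.
Producers take the larger share because supply is less price-elastic here (demand slope 6 vs supply slope 3).
The less price-elastic side of the market bears the larger share of a per-unit tax.

Producers bear the larger share: £18 per month.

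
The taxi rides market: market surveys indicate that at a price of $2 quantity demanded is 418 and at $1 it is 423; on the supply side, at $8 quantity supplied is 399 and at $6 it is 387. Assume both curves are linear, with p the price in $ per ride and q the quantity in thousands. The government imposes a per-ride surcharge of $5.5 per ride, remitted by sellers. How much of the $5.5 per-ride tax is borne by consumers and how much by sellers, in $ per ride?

Consumers bear $3 per ride; sellers bear $2.5 per ride.

Demand slope: (423 − 418)/(1 − 2) = -5, so qd = 428 − 5p.
Supply slope: (387 − 399)/(6 − 8) = 6, so qs = 6p + 351.
Before the tax: set 428 − 5p = 6p + 351 → p* = $7, q* = 393.
With the tax collected from sellers, supply shifts: qs = 6(p − 5.5) + 351.
Solving gives q = 378 with consumers paying $10 and sellers receiving $4.5 (the $5.5 wedge).
Burden on consumers: $3; on sellers: $2.5. (They sum to $5.5.)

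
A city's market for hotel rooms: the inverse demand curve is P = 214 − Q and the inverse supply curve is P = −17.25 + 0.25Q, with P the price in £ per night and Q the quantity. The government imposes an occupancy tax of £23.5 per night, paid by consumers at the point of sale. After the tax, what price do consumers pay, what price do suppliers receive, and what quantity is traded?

Consumers pay £47.8; suppliers receive £24.3; quantity = 166.2.

Inverting to Q(P) form: Qd = 214 − P; Qs = 4P + 69.
Without the tax, 214 − P = 4P + 69 gives 5P = 145, so P* = £29 and Q* = 185.
With the tax collected from consumers, demand (in seller-price terms) shifts: Qd = 214 − (P + 23.5).
Solving gives Q = 166.2 with consumers paying £47.8 and suppliers receiving £24.3 (the £23.5 wedge).
The less price-elastic side of the market bears the larger share of a per-unit tax.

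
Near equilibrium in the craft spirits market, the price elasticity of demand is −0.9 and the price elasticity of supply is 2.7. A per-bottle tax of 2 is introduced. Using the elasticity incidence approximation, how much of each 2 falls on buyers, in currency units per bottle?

Incidence ratio: buyers' share ≈ εs / (εs + |εd|) = 2.7 / (2.7 + 0.9) = 0.75.
So buyers bear ≈ 0.75 × 2 = 1.5; suppliers bear 0.5.

Buyers bear ≈ 1.5 per bottle.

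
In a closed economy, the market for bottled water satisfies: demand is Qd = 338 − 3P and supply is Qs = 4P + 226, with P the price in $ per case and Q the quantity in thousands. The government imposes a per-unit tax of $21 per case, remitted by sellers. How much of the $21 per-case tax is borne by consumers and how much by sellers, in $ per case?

Consumers bear $12 per case; sellers bear $9 per case.

Without the tax, 338 − 3P = 4P + 226 gives 7P = 112, so P* = $16 and Q* = 290.
With the tax collected from sellers, supply shifts: Qs = 4(P − 21) + 226.
New equilibrium: consumers pay $28, sellers receive $7, Q = 254. (Wedge: Pb − Ps = 21.)
Burden on consumers: $12; on sellers: $9. (They sum to $21.)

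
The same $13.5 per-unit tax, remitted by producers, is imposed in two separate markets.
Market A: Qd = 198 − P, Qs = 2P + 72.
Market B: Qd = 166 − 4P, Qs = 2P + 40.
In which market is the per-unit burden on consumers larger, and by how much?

Market A: pre-tax P* = $42, Q* = 156; post-tax Q = 147; per-unit burden on consumers = $9.
Market B: pre-tax P* = $21, Q* = 82; post-tax Q = 64; per-unit burden on consumers = $4.5.
Difference: $9 vs $4.5 → market A is larger by $4.5.

Market A, by $4.5.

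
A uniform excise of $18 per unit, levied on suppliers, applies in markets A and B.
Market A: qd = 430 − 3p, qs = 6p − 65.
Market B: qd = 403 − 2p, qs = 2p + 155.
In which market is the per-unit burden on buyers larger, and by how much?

Market A, by $3.

Market A: pre-tax p* = $55, q* = 265; post-tax q = 229; per-unit burden on buyers = $12.
Market B: pre-tax p* = $62, q* = 279; post-tax q = 261; per-unit burden on buyers = $9.
Difference: $12 vs $9 → market A is larger by $3.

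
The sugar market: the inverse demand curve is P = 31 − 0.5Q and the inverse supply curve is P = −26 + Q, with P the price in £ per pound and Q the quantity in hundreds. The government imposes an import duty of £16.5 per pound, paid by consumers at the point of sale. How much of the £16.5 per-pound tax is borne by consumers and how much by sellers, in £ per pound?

Inverting to Q(P) form: Qd = 62 − 2P; Qs = P + 26.
Without the tax, 62 − 2P = P + 26 gives 3P = 36, so P* = £12 and Q* = 38.
With the tax collected from consumers, demand (in seller-price terms) shifts: Qd = 62 − 2(P + 16.5).
New equilibrium: consumers pay £17.5, sellers receive £1, Q = 27. (Wedge: Pb − Ps = 16.5.)
Burden on consumers: £5.5; on sellers: £11. (They sum to £16.5.)
The less price-elastic side of the market bears the larger share of a per-unit tax.

Consumers bear £5.5 per pound; sellers bear £11 per pound.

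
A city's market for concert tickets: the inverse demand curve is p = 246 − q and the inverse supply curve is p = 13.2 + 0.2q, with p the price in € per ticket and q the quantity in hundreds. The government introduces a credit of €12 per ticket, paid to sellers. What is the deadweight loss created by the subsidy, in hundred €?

Deadweight loss = €60 hundred.

Inverting to q(p) form: qd = 246 − p; qs = 5p − 66.
Without the subsidy, 246 − p = 5p − 66 gives 6p = 312, so p* = €52 and q* = 194.
With a per-unit subsidy paid to sellers, each receives p + 12 per unit sold, so supply becomes qs = 5(p + 12) − 66.
New equilibrium: buyers pay €42, sellers receive €54, q = 204. (Wedge: pb − ps = −12.)
Quantity rises by |ΔQ| = |194 − 204| = 10.
DWL = ½ · t · |ΔQ| = ½ · 12 · 10 = €60.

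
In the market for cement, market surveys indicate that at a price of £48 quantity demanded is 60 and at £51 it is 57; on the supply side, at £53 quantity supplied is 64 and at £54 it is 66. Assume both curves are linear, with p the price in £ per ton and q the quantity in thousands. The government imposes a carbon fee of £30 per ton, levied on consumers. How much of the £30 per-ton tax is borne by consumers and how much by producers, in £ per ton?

Demand slope: (57 − 60)/(51 − 48) = -1, so qd = 108 − p.
Supply slope: (66 − 64)/(54 − 53) = 2, so qs = 2p − 42.
Before the tax: set 108 − p = 2p − 42 → p* = £50, q* = 58.
With the tax collected from consumers, demand (in seller-price terms) shifts: qd = 108 − (p + 30).
Solving gives q = 38 with consumers paying £70 and producers receiving £40 (the £30 wedge).
Burden on consumers: £20; on producers: £10. (They sum to £30.)

Consumers bear £20 per ton; producers bear £10 per ton.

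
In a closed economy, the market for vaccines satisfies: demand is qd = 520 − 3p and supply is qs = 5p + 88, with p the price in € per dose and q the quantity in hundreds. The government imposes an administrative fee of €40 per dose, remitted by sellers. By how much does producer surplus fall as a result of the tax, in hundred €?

Producer surplus falls by €4807.5 hundred.

Without the tax, 520 − 3p = 5p + 88 gives 8p = 432, so p* = €54 and q* = 358.
With the tax collected from sellers, supply shifts: qs = 5(p − 40) + 88.
New equilibrium: consumers pay €79, sellers receive €39, q = 283. (Wedge: pb − ps = 40.)
ΔPS is the trapezoid between Q = 283 and Q = 358 of height €15: ½ · (358 + 283) · 15 = €4807.5.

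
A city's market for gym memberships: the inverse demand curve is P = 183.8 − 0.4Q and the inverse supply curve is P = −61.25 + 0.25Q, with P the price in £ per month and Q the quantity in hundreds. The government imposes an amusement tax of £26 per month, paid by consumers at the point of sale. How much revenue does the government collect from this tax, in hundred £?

Rewrite in direct form: Qd = 459.5 − 2.5P and Qs = 4P + 245.
Before the tax: set 459.5 − 2.5P = 4P + 245 → P* = £33, Q* = 377.
With the tax collected from consumers, demand (in seller-price terms) shifts: Qd = 459.5 − 2.5(P + 26).
Solving gives Q = 337 with consumers paying £49 and producers receiving £23 (the £26 wedge).
Revenue = t · Q = 26 · 337 = £8762.

Tax revenue = £8762 hundred.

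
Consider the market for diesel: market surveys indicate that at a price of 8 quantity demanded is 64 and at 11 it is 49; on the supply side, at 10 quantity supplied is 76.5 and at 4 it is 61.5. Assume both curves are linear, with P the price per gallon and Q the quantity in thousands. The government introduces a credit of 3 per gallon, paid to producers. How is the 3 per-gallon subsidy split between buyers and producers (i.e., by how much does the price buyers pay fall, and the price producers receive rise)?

Demand slope: (49 − 64)/(11 − 8) = -5, so Qd = 104 − 5P.
Supply slope: (61.5 − 76.5)/(4 − 10) = 2.5, so Qs = 2.5P + 51.5.
Without the subsidy, 104 − 5P = 2.5P + 51.5 gives 7.5P = 52.5, so P* = 7 and Q* = 69.
With a per-unit subsidy paid to producers, each receives P + 3 per unit sold, so supply becomes Qs = 2.5(P + 3) + 51.5.
Solving gives Q = 74 with buyers paying 6 and producers receiving 9 (the 3 wedge).
Gain to buyers: 1; to producers: 2. (They sum to 3.)

Buyers gain 1 per gallon; producers gain 2 per gallon.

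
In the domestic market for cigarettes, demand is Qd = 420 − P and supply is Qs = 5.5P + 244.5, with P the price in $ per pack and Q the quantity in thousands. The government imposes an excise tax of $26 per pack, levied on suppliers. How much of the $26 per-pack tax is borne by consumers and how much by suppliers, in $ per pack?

Before the tax: set 420 − P = 5.5P + 244.5 → P* = $27, Q* = 393.
With the tax collected from suppliers, supply shifts: Qs = 5.5(P − 26) + 244.5.
New equilibrium: consumers pay $49, suppliers receive $23, Q = 371. (Wedge: Pb − Ps = 26.)
Burden on consumers: $22; on suppliers: $4. (They sum to $26.)
The less price-elastic side of the market bears the larger share of a per-unit tax.

Consumers bear $22 per pack; suppliers bear $4 per pack.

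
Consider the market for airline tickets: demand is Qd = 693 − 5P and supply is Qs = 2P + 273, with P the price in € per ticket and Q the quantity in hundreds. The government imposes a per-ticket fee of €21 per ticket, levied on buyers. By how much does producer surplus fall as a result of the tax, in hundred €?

Producer surplus falls by €5670 hundred.

Before the tax: set 693 − 5P = 2P + 273 → P* = €60, Q* = 393.
With the tax collected from buyers, demand (in seller-price terms) shifts: Qd = 693 − 5(P + 21).
New equilibrium: buyers pay €66, producers receive €45, Q = 363. (Wedge: Pb − Ps = 21.)
ΔPS is the trapezoid between Q = 363 and Q = 393 of height €15: ½ · (393 + 363) · 15 = €5670.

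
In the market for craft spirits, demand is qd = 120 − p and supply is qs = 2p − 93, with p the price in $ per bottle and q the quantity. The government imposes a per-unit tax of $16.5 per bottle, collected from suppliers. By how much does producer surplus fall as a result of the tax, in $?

Producer surplus falls by $239.25.

Without the tax, 120 − p = 2p − 93 gives 3p = 213, so p* = $71 and q* = 49.
With the tax collected from suppliers, supply shifts: qs = 2(p − 16.5) − 93.
Solving gives q = 38 with buyers paying $82 and suppliers receiving $65.5 (the $16.5 wedge).
ΔPS is the trapezoid between Q = 38 and Q = 49 of height $5.5: ½ · (49 + 38) · 5.5 = $239.25.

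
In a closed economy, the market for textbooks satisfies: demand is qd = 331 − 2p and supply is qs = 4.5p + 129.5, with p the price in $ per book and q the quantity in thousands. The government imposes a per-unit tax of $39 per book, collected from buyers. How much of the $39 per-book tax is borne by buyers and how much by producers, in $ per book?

Buyers bear $27 per book; producers bear $12 per book.

Before the tax: set 331 − 2p = 4.5p + 129.5 → p* = $31, q* = 269.
With the tax collected from buyers, demand (in seller-price terms) shifts: qd = 331 − 2(p + 39).
Solving gives q = 215 with buyers paying $58 and producers receiving $19 (the $39 wedge).
Burden on buyers: $27; on producers: $12. (They sum to $39.)
The less price-elastic side of the market bears the larger share of a per-unit tax.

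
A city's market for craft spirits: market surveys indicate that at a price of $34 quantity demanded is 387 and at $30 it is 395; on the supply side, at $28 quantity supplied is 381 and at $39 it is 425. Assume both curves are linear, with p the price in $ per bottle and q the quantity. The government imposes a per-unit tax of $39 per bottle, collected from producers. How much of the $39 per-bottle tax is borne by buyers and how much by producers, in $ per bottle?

Demand slope: (395 − 387)/(30 − 34) = -2, so qd = 455 − 2p.
Supply slope: (425 − 381)/(39 − 28) = 4, so qs = 4p + 269.
Before the tax: set 455 − 2p = 4p + 269 → p* = $31, q* = 393.
With the tax collected from producers, supply shifts: qs = 4(p − 39) + 269.
New equilibrium: buyers pay $57, producers receive $18, q = 341. (Wedge: pb − ps = 39.)
Burden on buyers: $26; on producers: $13. (They sum to $39.)

Buyers bear $26 per bottle; producers bear $13 per bottle.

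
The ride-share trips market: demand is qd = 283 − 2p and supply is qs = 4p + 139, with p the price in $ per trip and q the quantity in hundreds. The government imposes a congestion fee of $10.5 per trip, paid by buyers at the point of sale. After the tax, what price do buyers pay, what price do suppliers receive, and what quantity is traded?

Without the tax, 283 − 2p = 4p + 139 gives 6p = 144, so p* = $24 and q* = 235.
With the tax collected from buyers, demand (in seller-price terms) shifts: qd = 283 − 2(p + 10.5).
Solving gives q = 221 with buyers paying $31 and suppliers receiving $20.5 (the $10.5 wedge).
The less price-elastic side of the market bears the larger share of a per-unit tax.

Buyers pay $31; suppliers receive $20.5; quantity = 221.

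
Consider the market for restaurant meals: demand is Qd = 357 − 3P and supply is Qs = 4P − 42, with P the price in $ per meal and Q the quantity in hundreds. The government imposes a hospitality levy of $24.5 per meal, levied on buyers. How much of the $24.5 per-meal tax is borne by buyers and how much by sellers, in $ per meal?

Buyers bear $14 per meal; sellers bear $10.5 per meal.

Without the tax, 357 − 3P = 4P − 42 gives 7P = 399, so P* = $57 and Q* = 186.
With the tax collected from buyers, demand (in seller-price terms) shifts: Qd = 357 − 3(P + 24.5).
New equilibrium: buyers pay $71, sellers receive $46.5, Q = 144. (Wedge: Pb − Ps = 24.5.)
Burden on buyers: $14; on sellers: $10.5. (They sum to $24.5.)
The less price-elastic side of the market bears the larger share of a per-unit tax.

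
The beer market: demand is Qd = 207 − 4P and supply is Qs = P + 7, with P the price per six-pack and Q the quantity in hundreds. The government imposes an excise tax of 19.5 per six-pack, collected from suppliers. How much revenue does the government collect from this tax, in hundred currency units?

Tax revenue = 612.3 hundred.

Without the tax, 207 − 4P = P + 7 gives 5P = 200, so P* = 40 and Q* = 47.
With the tax collected from suppliers, supply shifts: Qs = (P − 19.5) + 7.
New equilibrium: consumers pay 43.9, suppliers receive 24.4, Q = 31.4. (Wedge: Pb − Ps = 19.5.)
Revenue = t · Q = 19.5 · 31.4 = 612.3.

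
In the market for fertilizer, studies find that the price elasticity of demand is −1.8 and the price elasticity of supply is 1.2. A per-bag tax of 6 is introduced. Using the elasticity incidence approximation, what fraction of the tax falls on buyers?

Buyers' share ≈ 0.4.

Incidence ratio: buyers' share ≈ εs / (εs + |εd|) = 1.2 / (1.2 + 1.8) = 0.4.
Supply is the less elastic side, so buyers bear the smaller share.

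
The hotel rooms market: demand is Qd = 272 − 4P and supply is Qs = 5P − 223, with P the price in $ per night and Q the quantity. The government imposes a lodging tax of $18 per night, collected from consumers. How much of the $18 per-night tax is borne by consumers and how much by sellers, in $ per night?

Consumers bear $10 per night; sellers bear $8 per night.

Before the tax: set 272 − 4P = 5P − 223 → P* = $55, Q* = 52.
With the tax collected from consumers, demand (in seller-price terms) shifts: Qd = 272 − 4(P + 18).
Solving gives Q = 12 with consumers paying $65 and sellers receiving $47 (the $18 wedge).
Burden on consumers: $10; on sellers: $8. (They sum to $18.)
The less price-elastic side of the market bears the larger share of a per-unit tax.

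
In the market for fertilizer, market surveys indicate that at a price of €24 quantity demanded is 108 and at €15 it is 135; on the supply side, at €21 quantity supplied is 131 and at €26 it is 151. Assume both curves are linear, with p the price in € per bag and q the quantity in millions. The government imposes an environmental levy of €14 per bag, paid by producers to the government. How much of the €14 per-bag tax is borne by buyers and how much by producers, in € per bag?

Demand slope: (135 − 108)/(15 − 24) = -3, so qd = 180 − 3p.
Supply slope: (151 − 131)/(26 − 21) = 4, so qs = 4p + 47.
Without the tax, 180 − 3p = 4p + 47 gives 7p = 133, so p* = €19 and q* = 123.
With the tax collected from producers, supply shifts: qs = 4(p − 14) + 47.
New equilibrium: buyers pay €27, producers receive €13, q = 99. (Wedge: pb − ps = 14.)
Burden on buyers: €8; on producers: €6. (They sum to €14.)

Buyers bear €8 per bag; producers bear €6 per bag.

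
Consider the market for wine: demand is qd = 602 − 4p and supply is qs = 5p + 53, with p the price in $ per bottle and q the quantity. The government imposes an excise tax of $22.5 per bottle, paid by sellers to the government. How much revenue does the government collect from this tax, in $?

Without the tax, 602 − 4p = 5p + 53 gives 9p = 549, so p* = $61 and q* = 358.
With the tax collected from sellers, supply shifts: qs = 5(p − 22.5) + 53.
Solving gives q = 308 with buyers paying $73.5 and sellers receiving $51 (the $22.5 wedge).
Revenue = t · Q = 22.5 · 308 = $6930.

Tax revenue = $6930.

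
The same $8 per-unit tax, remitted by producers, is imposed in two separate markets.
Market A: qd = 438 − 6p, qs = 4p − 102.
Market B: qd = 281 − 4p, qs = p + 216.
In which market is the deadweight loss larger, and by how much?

Market A, by $51.2.

Market A: pre-tax p* = $54, q* = 114; post-tax q = 94.8; deadweight loss = $76.8.
Market B: pre-tax p* = $13, q* = 229; post-tax q = 222.6; deadweight loss = $25.6.
Difference: $76.8 vs $25.6 → market A is larger by $51.2.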